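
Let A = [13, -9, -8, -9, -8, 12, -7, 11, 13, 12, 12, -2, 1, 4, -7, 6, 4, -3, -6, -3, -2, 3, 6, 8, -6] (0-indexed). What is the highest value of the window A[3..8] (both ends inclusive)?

13

Elements at indices 3..8: -9, -8, 12, -7, 11, 13
max(-9, -8, 12, -7, 11, 13) = 13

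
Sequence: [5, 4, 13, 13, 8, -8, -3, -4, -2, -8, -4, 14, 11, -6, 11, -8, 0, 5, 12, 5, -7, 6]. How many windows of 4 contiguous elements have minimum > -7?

5 4 13 13 → min 4  > -7 ✓
4 13 13 8 → min 4  > -7 ✓
13 13 8 -8 → min -8
13 8 -8 -3 → min -8
8 -8 -3 -4 → min -8
-8 -3 -4 -2 → min -8
-3 -4 -2 -8 → min -8
-4 -2 -8 -4 → min -8
-2 -8 -4 14 → min -8
-8 -4 14 11 → min -8
-4 14 11 -6 → min -6  > -7 ✓
14 11 -6 11 → min -6  > -7 ✓
11 -6 11 -8 → min -8
-6 11 -8 0 → min -8
11 -8 0 5 → min -8
-8 0 5 12 → min -8
0 5 12 5 → min 0  > -7 ✓
5 12 5 -7 → min -7
12 5 -7 6 → min -7
5 windows satisfy the condition.

5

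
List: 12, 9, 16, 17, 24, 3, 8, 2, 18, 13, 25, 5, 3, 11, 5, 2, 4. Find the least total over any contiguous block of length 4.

21

Window sums for each of the 14 positions:
(12, 9, 16, 17) → sum 54
(9, 16, 17, 24) → sum 66
(16, 17, 24, 3) → sum 60
(17, 24, 3, 8) → sum 52
(24, 3, 8, 2) → sum 37
(3, 8, 2, 18) → sum 31
(8, 2, 18, 13) → sum 41
(2, 18, 13, 25) → sum 58
(18, 13, 25, 5) → sum 61
(13, 25, 5, 3) → sum 46
(25, 5, 3, 11) → sum 44
(5, 3, 11, 5) → sum 24
(3, 11, 5, 2) → sum 21
(11, 5, 2, 4) → sum 22
Least of these is 21.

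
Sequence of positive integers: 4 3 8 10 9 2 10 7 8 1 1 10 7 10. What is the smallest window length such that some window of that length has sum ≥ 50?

7

Extend right; whenever the sum reaches 50, record the length and shrink from the left:
add 4: running sum 4 < 50
add 3: running sum 7 < 50
add 8: running sum 15 < 50
add 10: running sum 25 < 50
add 9: running sum 34 < 50
add 2: running sum 36 < 50
add 10: running sum 46 < 50
end 7: [4, 3, 8, 10, 9, 2, 10, 7] sum 53, len 8
end 8: [8, 10, 9, 2, 10, 7, 8] sum 54, len 7
end 9: [8, 10, 9, 2, 10, 7, 8, 1] sum 55, len 8
end 10: [8, 10, 9, 2, 10, 7, 8, 1, 1] sum 56, len 9
end 11: [10, 9, 2, 10, 7, 8, 1, 1, 10] sum 58, len 9
end 12: [9, 2, 10, 7, 8, 1, 1, 10, 7] sum 55, len 9
end 13: [10, 7, 8, 1, 1, 10, 7, 10] sum 54, len 8
Shortest qualifying length: 7.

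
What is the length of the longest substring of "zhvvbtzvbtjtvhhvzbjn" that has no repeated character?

add z: [z] len 1
add h: [z, h] len 2
add v: [z, h, v] len 3
add v (repeat v, move left end past it): [v] len 1
add b: [v, b] len 2
add t: [v, b, t] len 3
add z: [v, b, t, z] len 4
add v (repeat v, move left end past it): [b, t, z, v] len 4
add b (repeat b, move left end past it): [t, z, v, b] len 4
add t (repeat t, move left end past it): [z, v, b, t] len 4
add j: [z, v, b, t, j] len 5
add t (repeat t, move left end past it): [j, t] len 2
add v: [j, t, v] len 3
add h: [j, t, v, h] len 4
add h (repeat h, move left end past it): [h] len 1
add v: [h, v] len 2
add z: [h, v, z] len 3
add b: [h, v, z, b] len 4
add j: [h, v, z, b, j] len 5
add n: [h, v, z, b, j, n] len 6
Longest all-distinct length: 6.

6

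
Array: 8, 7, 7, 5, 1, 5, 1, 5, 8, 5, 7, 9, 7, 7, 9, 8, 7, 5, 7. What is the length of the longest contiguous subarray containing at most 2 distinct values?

5

Extend right; when distinct count exceeds 2, shrink from the left:
[8] 1 distinct, len 1
[8, 7] 2 distinct, len 2
[8, 7, 7] 2 distinct, len 3
[7, 7, 5] 2 distinct, len 3
[5, 1] 2 distinct, len 2
[5, 1, 5] 2 distinct, len 3
[5, 1, 5, 1] 2 distinct, len 4
[5, 1, 5, 1, 5] 2 distinct, len 5
[5, 8] 2 distinct, len 2
[5, 8, 5] 2 distinct, len 3
[5, 7] 2 distinct, len 2
[7, 9] 2 distinct, len 2
[7, 9, 7] 2 distinct, len 3
[7, 9, 7, 7] 2 distinct, len 4
[7, 9, 7, 7, 9] 2 distinct, len 5
[9, 8] 2 distinct, len 2
[8, 7] 2 distinct, len 2
[7, 5] 2 distinct, len 2
[7, 5, 7] 2 distinct, len 3
Longest length with ≤2 distinct: 5.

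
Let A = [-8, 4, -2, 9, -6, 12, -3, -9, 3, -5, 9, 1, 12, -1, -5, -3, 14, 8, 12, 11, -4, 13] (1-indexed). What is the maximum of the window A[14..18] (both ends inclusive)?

14

Elements at indices 14..18: -1, -5, -3, 14, 8
max(-1, -5, -3, 14, 8) = 14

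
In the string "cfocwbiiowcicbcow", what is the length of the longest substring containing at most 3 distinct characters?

[c] 1 distinct, len 1
[c, f] 2 distinct, len 2
[c, f, o] 3 distinct, len 3
[c, f, o, c] 3 distinct, len 4
[o, c, w] 3 distinct, len 3
[c, w, b] 3 distinct, len 3
[w, b, i] 3 distinct, len 3
[w, b, i, i] 3 distinct, len 4
[b, i, i, o] 3 distinct, len 4
[i, i, o, w] 3 distinct, len 4
[o, w, c] 3 distinct, len 3
[w, c, i] 3 distinct, len 3
[w, c, i, c] 3 distinct, len 4
[c, i, c, b] 3 distinct, len 4
[c, i, c, b, c] 3 distinct, len 5
[c, b, c, o] 3 distinct, len 4
[c, o, w] 3 distinct, len 3
Longest length with ≤3 distinct: 5.

5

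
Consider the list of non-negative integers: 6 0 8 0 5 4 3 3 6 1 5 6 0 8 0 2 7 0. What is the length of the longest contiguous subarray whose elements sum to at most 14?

Extend to the right; shrink from the left whenever the sum exceeds 14:
→ 6: sum 6, len 1
→ 0: sum 6, len 2
→ 8: sum 14, len 3
→ 0: sum 14, len 4
→ 5 (dropped 6): sum 13, len 4
→ 4 (dropped 0, 8): sum 9, len 3
→ 3: sum 12, len 4
→ 3 (dropped 0, 5): sum 10, len 3
→ 6 (dropped 4): sum 12, len 3
→ 1: sum 13, len 4
→ 5 (dropped 3, 3): sum 12, len 3
→ 6 (dropped 6): sum 12, len 3
→ 0: sum 12, len 4
→ 8 (dropped 1, 5): sum 14, len 3
→ 0: sum 14, len 4
→ 2 (dropped 6): sum 10, len 4
→ 7 (dropped 0, 8): sum 9, len 3
→ 0: sum 9, len 4
Longest length seen: 4.

4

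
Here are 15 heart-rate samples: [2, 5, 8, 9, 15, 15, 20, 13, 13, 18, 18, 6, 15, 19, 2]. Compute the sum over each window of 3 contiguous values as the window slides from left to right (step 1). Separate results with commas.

2 5 8 → sum 15
5 8 9 → sum 22
8 9 15 → sum 32
9 15 15 → sum 39
15 15 20 → sum 50
15 20 13 → sum 48
20 13 13 → sum 46
13 13 18 → sum 44
13 18 18 → sum 49
18 18 6 → sum 42
18 6 15 → sum 39
6 15 19 → sum 40
15 19 2 → sum 36

15, 22, 32, 39, 50, 48, 46, 44, 49, 42, 39, 40, 36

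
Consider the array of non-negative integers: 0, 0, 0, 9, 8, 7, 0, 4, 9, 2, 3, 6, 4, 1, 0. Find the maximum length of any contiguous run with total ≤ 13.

4

add 0: [0] sum 0, len 1
add 0: [0, 0] sum 0, len 2
add 0: [0, 0, 0] sum 0, len 3
add 9: [0, 0, 0, 9] sum 9, len 4
add 8: [8] sum 8, len 1
add 7: [7] sum 7, len 1
add 0: [7, 0] sum 7, len 2
add 4: [7, 0, 4] sum 11, len 3
add 9: [0, 4, 9] sum 13, len 3
add 2: [9, 2] sum 11, len 2
add 3: [2, 3] sum 5, len 2
add 6: [2, 3, 6] sum 11, len 3
add 4: [3, 6, 4] sum 13, len 3
add 1: [6, 4, 1] sum 11, len 3
add 0: [6, 4, 1, 0] sum 11, len 4
Longest length seen: 4.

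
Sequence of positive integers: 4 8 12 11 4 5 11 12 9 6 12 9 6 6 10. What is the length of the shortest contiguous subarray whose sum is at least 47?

5

add 4: running sum 4 < 47
add 8: running sum 12 < 47
add 12: running sum 24 < 47
add 11: running sum 35 < 47
add 4: running sum 39 < 47
add 5: running sum 44 < 47
add 11: shortest ending here [8, 12, 11, 4, 5, 11] sum 51, len 6
add 12: shortest ending here [12, 11, 4, 5, 11, 12] sum 55, len 6
add 9: shortest ending here [11, 4, 5, 11, 12, 9] sum 52, len 6
add 6: shortest ending here [4, 5, 11, 12, 9, 6] sum 47, len 6
add 12: shortest ending here [11, 12, 9, 6, 12] sum 50, len 5
add 9: shortest ending here [12, 9, 6, 12, 9] sum 48, len 5
add 6: shortest ending here [12, 9, 6, 12, 9, 6] sum 54, len 6
add 6: shortest ending here [9, 6, 12, 9, 6, 6] sum 48, len 6
add 10: shortest ending here [6, 12, 9, 6, 6, 10] sum 49, len 6
Shortest qualifying length: 5.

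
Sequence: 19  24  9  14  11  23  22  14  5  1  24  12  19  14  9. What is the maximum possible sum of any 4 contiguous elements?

70

(19, 24, 9, 14) → sum 66
(24, 9, 14, 11) → sum 58
(9, 14, 11, 23) → sum 57
(14, 11, 23, 22) → sum 70
(11, 23, 22, 14) → sum 70
(23, 22, 14, 5) → sum 64
(22, 14, 5, 1) → sum 42
(14, 5, 1, 24) → sum 44
(5, 1, 24, 12) → sum 42
(1, 24, 12, 19) → sum 56
(24, 12, 19, 14) → sum 69
(12, 19, 14, 9) → sum 54
Maximum of these is 70.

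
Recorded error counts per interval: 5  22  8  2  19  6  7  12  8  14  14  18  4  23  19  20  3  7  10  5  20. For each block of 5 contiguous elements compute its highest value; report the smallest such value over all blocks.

Window maxs for each of the 17 positions:
5 22 8 2 19 → max 22
22 8 2 19 6 → max 22
8 2 19 6 7 → max 19
2 19 6 7 12 → max 19
19 6 7 12 8 → max 19
6 7 12 8 14 → max 14
7 12 8 14 14 → max 14
12 8 14 14 18 → max 18
8 14 14 18 4 → max 18
14 14 18 4 23 → max 23
14 18 4 23 19 → max 23
18 4 23 19 20 → max 23
4 23 19 20 3 → max 23
23 19 20 3 7 → max 23
19 20 3 7 10 → max 20
20 3 7 10 5 → max 20
3 7 10 5 20 → max 20
Smallest of these is 14.

14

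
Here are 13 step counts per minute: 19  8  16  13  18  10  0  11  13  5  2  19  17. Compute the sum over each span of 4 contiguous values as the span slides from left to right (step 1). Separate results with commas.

(19, 8, 16, 13) → sum 56
(8, 16, 13, 18) → sum 55
(16, 13, 18, 10) → sum 57
(13, 18, 10, 0) → sum 41
(18, 10, 0, 11) → sum 39
(10, 0, 11, 13) → sum 34
(0, 11, 13, 5) → sum 29
(11, 13, 5, 2) → sum 31
(13, 5, 2, 19) → sum 39
(5, 2, 19, 17) → sum 43

56, 55, 57, 41, 39, 34, 29, 31, 39, 43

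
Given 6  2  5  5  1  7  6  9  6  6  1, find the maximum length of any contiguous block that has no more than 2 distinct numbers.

4

[6] 1 distinct, len 1
[6, 2] 2 distinct, len 2
[2, 5] 2 distinct, len 2
[2, 5, 5] 2 distinct, len 3
[5, 5, 1] 2 distinct, len 3
[1, 7] 2 distinct, len 2
[7, 6] 2 distinct, len 2
[6, 9] 2 distinct, len 2
[6, 9, 6] 2 distinct, len 3
[6, 9, 6, 6] 2 distinct, len 4
[6, 6, 1] 2 distinct, len 3
Longest length with ≤2 distinct: 4.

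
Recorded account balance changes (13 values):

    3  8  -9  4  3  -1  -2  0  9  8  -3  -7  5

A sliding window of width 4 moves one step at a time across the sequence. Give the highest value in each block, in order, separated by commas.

8, 8, 4, 4, 3, 9, 9, 9, 9, 8

3 8 -9 4 → max 8
8 -9 4 3 → max 8
-9 4 3 -1 → max 4
4 3 -1 -2 → max 4
3 -1 -2 0 → max 3
-1 -2 0 9 → max 9
-2 0 9 8 → max 9
0 9 8 -3 → max 9
9 8 -3 -7 → max 9
8 -3 -7 5 → max 8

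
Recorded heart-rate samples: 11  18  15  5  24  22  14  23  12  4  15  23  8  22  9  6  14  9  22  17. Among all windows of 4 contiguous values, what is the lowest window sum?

38

11 18 15 5 → sum 49
18 15 5 24 → sum 62
15 5 24 22 → sum 66
5 24 22 14 → sum 65
24 22 14 23 → sum 83
22 14 23 12 → sum 71
14 23 12 4 → sum 53
23 12 4 15 → sum 54
12 4 15 23 → sum 54
4 15 23 8 → sum 50
15 23 8 22 → sum 68
23 8 22 9 → sum 62
8 22 9 6 → sum 45
22 9 6 14 → sum 51
9 6 14 9 → sum 38
6 14 9 22 → sum 51
14 9 22 17 → sum 62
Lowest of these is 38.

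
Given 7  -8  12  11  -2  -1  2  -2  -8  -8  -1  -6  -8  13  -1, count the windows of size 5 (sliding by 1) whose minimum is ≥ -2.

2

[7, -8, 12, 11, -2] → min -8
[-8, 12, 11, -2, -1] → min -8
[12, 11, -2, -1, 2] → min -2  ≥ -2 ✓
[11, -2, -1, 2, -2] → min -2  ≥ -2 ✓
[-2, -1, 2, -2, -8] → min -8
[-1, 2, -2, -8, -8] → min -8
[2, -2, -8, -8, -1] → min -8
[-2, -8, -8, -1, -6] → min -8
[-8, -8, -1, -6, -8] → min -8
[-8, -1, -6, -8, 13] → min -8
[-1, -6, -8, 13, -1] → min -8
2 windows satisfy the condition.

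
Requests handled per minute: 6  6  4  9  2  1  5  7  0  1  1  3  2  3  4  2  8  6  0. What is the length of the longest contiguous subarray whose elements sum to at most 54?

add 6: [6] sum 6, len 1
add 6: [6, 6] sum 12, len 2
add 4: [6, 6, 4] sum 16, len 3
add 9: [6, 6, 4, 9] sum 25, len 4
add 2: [6, 6, 4, 9, 2] sum 27, len 5
add 1: [6, 6, 4, 9, 2, 1] sum 28, len 6
add 5: [6, 6, 4, 9, 2, 1, 5] sum 33, len 7
add 7: [6, 6, 4, 9, 2, 1, 5, 7] sum 40, len 8
add 0: [6, 6, 4, 9, 2, 1, 5, 7, 0] sum 40, len 9
add 1: [6, 6, 4, 9, 2, 1, 5, 7, 0, 1] sum 41, len 10
add 1: [6, 6, 4, 9, 2, 1, 5, 7, 0, 1, 1] sum 42, len 11
add 3: [6, 6, 4, 9, 2, 1, 5, 7, 0, 1, 1, 3] sum 45, len 12
add 2: [6, 6, 4, 9, 2, 1, 5, 7, 0, 1, 1, 3, 2] sum 47, len 13
add 3: [6, 6, 4, 9, 2, 1, 5, 7, 0, 1, 1, 3, 2, 3] sum 50, len 14
add 4: [6, 6, 4, 9, 2, 1, 5, 7, 0, 1, 1, 3, 2, 3, 4] sum 54, len 15
add 2: [6, 4, 9, 2, 1, 5, 7, 0, 1, 1, 3, 2, 3, 4, 2] sum 50, len 15
add 8: [4, 9, 2, 1, 5, 7, 0, 1, 1, 3, 2, 3, 4, 2, 8] sum 52, len 15
add 6: [9, 2, 1, 5, 7, 0, 1, 1, 3, 2, 3, 4, 2, 8, 6] sum 54, len 15
add 0: [9, 2, 1, 5, 7, 0, 1, 1, 3, 2, 3, 4, 2, 8, 6, 0] sum 54, len 16
Longest length seen: 16.

16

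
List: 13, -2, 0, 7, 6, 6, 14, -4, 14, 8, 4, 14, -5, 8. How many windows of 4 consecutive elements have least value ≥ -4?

[13, -2, 0, 7] → min -2  ≥ -4 ✓
[-2, 0, 7, 6] → min -2  ≥ -4 ✓
[0, 7, 6, 6] → min 0  ≥ -4 ✓
[7, 6, 6, 14] → min 6  ≥ -4 ✓
[6, 6, 14, -4] → min -4  ≥ -4 ✓
[6, 14, -4, 14] → min -4  ≥ -4 ✓
[14, -4, 14, 8] → min -4  ≥ -4 ✓
[-4, 14, 8, 4] → min -4  ≥ -4 ✓
[14, 8, 4, 14] → min 4  ≥ -4 ✓
[8, 4, 14, -5] → min -5
[4, 14, -5, 8] → min -5
9 windows satisfy the condition.

9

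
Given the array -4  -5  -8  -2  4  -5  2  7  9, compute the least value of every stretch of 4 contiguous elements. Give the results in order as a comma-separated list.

-8, -8, -8, -5, -5, -5

-4 -5 -8 -2 → min -8
-5 -8 -2 4 → min -8
-8 -2 4 -5 → min -8
-2 4 -5 2 → min -5
4 -5 2 7 → min -5
-5 2 7 9 → min -5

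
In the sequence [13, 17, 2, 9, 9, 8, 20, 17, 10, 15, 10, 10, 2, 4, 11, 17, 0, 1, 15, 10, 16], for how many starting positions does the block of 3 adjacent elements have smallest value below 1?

3

[13, 17, 2] → min 2
[17, 2, 9] → min 2
[2, 9, 9] → min 2
[9, 9, 8] → min 8
[9, 8, 20] → min 8
[8, 20, 17] → min 8
[20, 17, 10] → min 10
[17, 10, 15] → min 10
[10, 15, 10] → min 10
[15, 10, 10] → min 10
[10, 10, 2] → min 2
[10, 2, 4] → min 2
[2, 4, 11] → min 2
[4, 11, 17] → min 4
[11, 17, 0] → min 0  < 1 ✓
[17, 0, 1] → min 0  < 1 ✓
[0, 1, 15] → min 0  < 1 ✓
[1, 15, 10] → min 1
[15, 10, 16] → min 10
3 windows satisfy the condition.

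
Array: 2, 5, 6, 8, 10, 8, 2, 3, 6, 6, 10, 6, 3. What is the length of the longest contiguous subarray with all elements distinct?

5

[2] len 1
[2, 5] len 2
[2, 5, 6] len 3
[2, 5, 6, 8] len 4
[2, 5, 6, 8, 10] len 5
[10, 8] len 2
[10, 8, 2] len 3
[10, 8, 2, 3] len 4
[10, 8, 2, 3, 6] len 5
[6] len 1
[6, 10] len 2
[10, 6] len 2
[10, 6, 3] len 3
Longest all-distinct length: 5.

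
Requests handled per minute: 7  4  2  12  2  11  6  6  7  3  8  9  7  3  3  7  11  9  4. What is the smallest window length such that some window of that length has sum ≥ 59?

add 7: running sum 7 < 59
add 4: running sum 11 < 59
add 2: running sum 13 < 59
add 12: running sum 25 < 59
add 2: running sum 27 < 59
add 11: running sum 38 < 59
add 6: running sum 44 < 59
add 6: running sum 50 < 59
add 7: running sum 57 < 59
end 9: [7, 4, 2, 12, 2, 11, 6, 6, 7, 3] sum 60, len 10
end 10: [4, 2, 12, 2, 11, 6, 6, 7, 3, 8] sum 61, len 10
end 11: [12, 2, 11, 6, 6, 7, 3, 8, 9] sum 64, len 9
end 12: [2, 11, 6, 6, 7, 3, 8, 9, 7] sum 59, len 9
end 13: [11, 6, 6, 7, 3, 8, 9, 7, 3] sum 60, len 9
end 14: [11, 6, 6, 7, 3, 8, 9, 7, 3, 3] sum 63, len 10
end 15: [6, 6, 7, 3, 8, 9, 7, 3, 3, 7] sum 59, len 10
end 16: [6, 7, 3, 8, 9, 7, 3, 3, 7, 11] sum 64, len 10
end 17: [3, 8, 9, 7, 3, 3, 7, 11, 9] sum 60, len 9
end 18: [8, 9, 7, 3, 3, 7, 11, 9, 4] sum 61, len 9
Shortest qualifying length: 9.

9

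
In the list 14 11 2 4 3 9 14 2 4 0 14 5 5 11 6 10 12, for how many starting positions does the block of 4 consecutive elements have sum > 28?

6

(14, 11, 2, 4) → sum 31  > 28 ✓
(11, 2, 4, 3) → sum 20
(2, 4, 3, 9) → sum 18
(4, 3, 9, 14) → sum 30  > 28 ✓
(3, 9, 14, 2) → sum 28
(9, 14, 2, 4) → sum 29  > 28 ✓
(14, 2, 4, 0) → sum 20
(2, 4, 0, 14) → sum 20
(4, 0, 14, 5) → sum 23
(0, 14, 5, 5) → sum 24
(14, 5, 5, 11) → sum 35  > 28 ✓
(5, 5, 11, 6) → sum 27
(5, 11, 6, 10) → sum 32  > 28 ✓
(11, 6, 10, 12) → sum 39  > 28 ✓
6 windows satisfy the condition.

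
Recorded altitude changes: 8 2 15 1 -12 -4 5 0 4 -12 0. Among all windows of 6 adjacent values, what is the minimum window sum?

-19

8 2 15 1 -12 -4 → sum 10
2 15 1 -12 -4 5 → sum 7
15 1 -12 -4 5 0 → sum 5
1 -12 -4 5 0 4 → sum -6
-12 -4 5 0 4 -12 → sum -19
-4 5 0 4 -12 0 → sum -7
Minimum of these is -19.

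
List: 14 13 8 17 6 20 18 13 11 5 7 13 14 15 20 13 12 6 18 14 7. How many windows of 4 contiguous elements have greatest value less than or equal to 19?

10

(14, 13, 8, 17) → max 17  ≤ 19 ✓
(13, 8, 17, 6) → max 17  ≤ 19 ✓
(8, 17, 6, 20) → max 20
(17, 6, 20, 18) → max 20
(6, 20, 18, 13) → max 20
(20, 18, 13, 11) → max 20
(18, 13, 11, 5) → max 18  ≤ 19 ✓
(13, 11, 5, 7) → max 13  ≤ 19 ✓
(11, 5, 7, 13) → max 13  ≤ 19 ✓
(5, 7, 13, 14) → max 14  ≤ 19 ✓
(7, 13, 14, 15) → max 15  ≤ 19 ✓
(13, 14, 15, 20) → max 20
(14, 15, 20, 13) → max 20
(15, 20, 13, 12) → max 20
(20, 13, 12, 6) → max 20
(13, 12, 6, 18) → max 18  ≤ 19 ✓
(12, 6, 18, 14) → max 18  ≤ 19 ✓
(6, 18, 14, 7) → max 18  ≤ 19 ✓
10 windows satisfy the condition.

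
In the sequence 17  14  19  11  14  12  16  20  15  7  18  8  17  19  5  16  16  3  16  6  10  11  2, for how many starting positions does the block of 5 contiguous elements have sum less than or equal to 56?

17 14 19 11 14 → sum 75
14 19 11 14 12 → sum 70
19 11 14 12 16 → sum 72
11 14 12 16 20 → sum 73
14 12 16 20 15 → sum 77
12 16 20 15 7 → sum 70
16 20 15 7 18 → sum 76
20 15 7 18 8 → sum 68
15 7 18 8 17 → sum 65
7 18 8 17 19 → sum 69
18 8 17 19 5 → sum 67
8 17 19 5 16 → sum 65
17 19 5 16 16 → sum 73
19 5 16 16 3 → sum 59
5 16 16 3 16 → sum 56  ≤ 56 ✓
16 16 3 16 6 → sum 57
16 3 16 6 10 → sum 51  ≤ 56 ✓
3 16 6 10 11 → sum 46  ≤ 56 ✓
16 6 10 11 2 → sum 45  ≤ 56 ✓
4 windows satisfy the condition.

4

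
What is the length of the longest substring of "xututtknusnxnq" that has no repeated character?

5

add x: [x] len 1
add u: [x, u] len 2
add t: [x, u, t] len 3
add u (repeat u, move left end past it): [t, u] len 2
add t (repeat t, move left end past it): [u, t] len 2
add t (repeat t, move left end past it): [t] len 1
add k: [t, k] len 2
add n: [t, k, n] len 3
add u: [t, k, n, u] len 4
add s: [t, k, n, u, s] len 5
add n (repeat n, move left end past it): [u, s, n] len 3
add x: [u, s, n, x] len 4
add n (repeat n, move left end past it): [x, n] len 2
add q: [x, n, q] len 3
Longest all-distinct length: 5.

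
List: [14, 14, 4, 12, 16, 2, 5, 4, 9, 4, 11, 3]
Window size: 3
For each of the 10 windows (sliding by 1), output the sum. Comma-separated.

Sliding a size-3 window across the 12 values:
(14, 14, 4) → sum 32
(14, 4, 12) → sum 30
(4, 12, 16) → sum 32
(12, 16, 2) → sum 30
(16, 2, 5) → sum 23
(2, 5, 4) → sum 11
(5, 4, 9) → sum 18
(4, 9, 4) → sum 17
(9, 4, 11) → sum 24
(4, 11, 3) → sum 18

32, 30, 32, 30, 23, 11, 18, 17, 24, 18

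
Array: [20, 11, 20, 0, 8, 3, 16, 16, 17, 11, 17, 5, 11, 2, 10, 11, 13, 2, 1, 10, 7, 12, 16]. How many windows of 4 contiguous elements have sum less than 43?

12

(20, 11, 20, 0) → sum 51
(11, 20, 0, 8) → sum 39  < 43 ✓
(20, 0, 8, 3) → sum 31  < 43 ✓
(0, 8, 3, 16) → sum 27  < 43 ✓
(8, 3, 16, 16) → sum 43
(3, 16, 16, 17) → sum 52
(16, 16, 17, 11) → sum 60
(16, 17, 11, 17) → sum 61
(17, 11, 17, 5) → sum 50
(11, 17, 5, 11) → sum 44
(17, 5, 11, 2) → sum 35  < 43 ✓
(5, 11, 2, 10) → sum 28  < 43 ✓
(11, 2, 10, 11) → sum 34  < 43 ✓
(2, 10, 11, 13) → sum 36  < 43 ✓
(10, 11, 13, 2) → sum 36  < 43 ✓
(11, 13, 2, 1) → sum 27  < 43 ✓
(13, 2, 1, 10) → sum 26  < 43 ✓
(2, 1, 10, 7) → sum 20  < 43 ✓
(1, 10, 7, 12) → sum 30  < 43 ✓
(10, 7, 12, 16) → sum 45
12 windows satisfy the condition.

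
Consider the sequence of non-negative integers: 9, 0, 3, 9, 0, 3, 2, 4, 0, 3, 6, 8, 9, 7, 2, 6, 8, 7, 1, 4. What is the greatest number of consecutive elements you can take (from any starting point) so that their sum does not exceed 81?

18

add 9: [9] sum 9, len 1
add 0: [9, 0] sum 9, len 2
add 3: [9, 0, 3] sum 12, len 3
add 9: [9, 0, 3, 9] sum 21, len 4
add 0: [9, 0, 3, 9, 0] sum 21, len 5
add 3: [9, 0, 3, 9, 0, 3] sum 24, len 6
add 2: [9, 0, 3, 9, 0, 3, 2] sum 26, len 7
add 4: [9, 0, 3, 9, 0, 3, 2, 4] sum 30, len 8
add 0: [9, 0, 3, 9, 0, 3, 2, 4, 0] sum 30, len 9
add 3: [9, 0, 3, 9, 0, 3, 2, 4, 0, 3] sum 33, len 10
add 6: [9, 0, 3, 9, 0, 3, 2, 4, 0, 3, 6] sum 39, len 11
add 8: [9, 0, 3, 9, 0, 3, 2, 4, 0, 3, 6, 8] sum 47, len 12
add 9: [9, 0, 3, 9, 0, 3, 2, 4, 0, 3, 6, 8, 9] sum 56, len 13
add 7: [9, 0, 3, 9, 0, 3, 2, 4, 0, 3, 6, 8, 9, 7] sum 63, len 14
add 2: [9, 0, 3, 9, 0, 3, 2, 4, 0, 3, 6, 8, 9, 7, 2] sum 65, len 15
add 6: [9, 0, 3, 9, 0, 3, 2, 4, 0, 3, 6, 8, 9, 7, 2, 6] sum 71, len 16
add 8: [9, 0, 3, 9, 0, 3, 2, 4, 0, 3, 6, 8, 9, 7, 2, 6, 8] sum 79, len 17
add 7: [0, 3, 9, 0, 3, 2, 4, 0, 3, 6, 8, 9, 7, 2, 6, 8, 7] sum 77, len 17
add 1: [0, 3, 9, 0, 3, 2, 4, 0, 3, 6, 8, 9, 7, 2, 6, 8, 7, 1] sum 78, len 18
add 4: [9, 0, 3, 2, 4, 0, 3, 6, 8, 9, 7, 2, 6, 8, 7, 1, 4] sum 79, len 17
Longest length seen: 18.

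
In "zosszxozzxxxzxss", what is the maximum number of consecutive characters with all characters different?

[z] len 1
[z, o] len 2
[z, o, s] len 3
[s] len 1
[s, z] len 2
[s, z, x] len 3
[s, z, x, o] len 4
[x, o, z] len 3
[z] len 1
[z, x] len 2
[x] len 1
[x] len 1
[x, z] len 2
[z, x] len 2
[z, x, s] len 3
[s] len 1
Longest all-distinct length: 4.

4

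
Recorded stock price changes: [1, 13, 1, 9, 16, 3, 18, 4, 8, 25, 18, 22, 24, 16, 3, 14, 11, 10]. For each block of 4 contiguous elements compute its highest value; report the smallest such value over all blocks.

13

Window maxs for each of the 15 positions:
[1, 13, 1, 9] → max 13
[13, 1, 9, 16] → max 16
[1, 9, 16, 3] → max 16
[9, 16, 3, 18] → max 18
[16, 3, 18, 4] → max 18
[3, 18, 4, 8] → max 18
[18, 4, 8, 25] → max 25
[4, 8, 25, 18] → max 25
[8, 25, 18, 22] → max 25
[25, 18, 22, 24] → max 25
[18, 22, 24, 16] → max 24
[22, 24, 16, 3] → max 24
[24, 16, 3, 14] → max 24
[16, 3, 14, 11] → max 16
[3, 14, 11, 10] → max 14
Smallest of these is 13.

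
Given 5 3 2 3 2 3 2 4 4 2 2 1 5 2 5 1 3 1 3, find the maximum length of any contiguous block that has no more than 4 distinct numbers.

11

[5] 1 distinct, len 1
[5, 3] 2 distinct, len 2
[5, 3, 2] 3 distinct, len 3
[5, 3, 2, 3] 3 distinct, len 4
[5, 3, 2, 3, 2] 3 distinct, len 5
[5, 3, 2, 3, 2, 3] 3 distinct, len 6
[5, 3, 2, 3, 2, 3, 2] 3 distinct, len 7
[5, 3, 2, 3, 2, 3, 2, 4] 4 distinct, len 8
[5, 3, 2, 3, 2, 3, 2, 4, 4] 4 distinct, len 9
[5, 3, 2, 3, 2, 3, 2, 4, 4, 2] 4 distinct, len 10
[5, 3, 2, 3, 2, 3, 2, 4, 4, 2, 2] 4 distinct, len 11
[3, 2, 3, 2, 3, 2, 4, 4, 2, 2, 1] 4 distinct, len 11
[2, 4, 4, 2, 2, 1, 5] 4 distinct, len 7
[2, 4, 4, 2, 2, 1, 5, 2] 4 distinct, len 8
[2, 4, 4, 2, 2, 1, 5, 2, 5] 4 distinct, len 9
[2, 4, 4, 2, 2, 1, 5, 2, 5, 1] 4 distinct, len 10
[2, 2, 1, 5, 2, 5, 1, 3] 4 distinct, len 8
[2, 2, 1, 5, 2, 5, 1, 3, 1] 4 distinct, len 9
[2, 2, 1, 5, 2, 5, 1, 3, 1, 3] 4 distinct, len 10
Longest length with ≤4 distinct: 11.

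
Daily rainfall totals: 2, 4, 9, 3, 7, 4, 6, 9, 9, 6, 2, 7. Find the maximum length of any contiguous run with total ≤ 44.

8

add 2: [2] sum 2, len 1
add 4: [2, 4] sum 6, len 2
add 9: [2, 4, 9] sum 15, len 3
add 3: [2, 4, 9, 3] sum 18, len 4
add 7: [2, 4, 9, 3, 7] sum 25, len 5
add 4: [2, 4, 9, 3, 7, 4] sum 29, len 6
add 6: [2, 4, 9, 3, 7, 4, 6] sum 35, len 7
add 9: [2, 4, 9, 3, 7, 4, 6, 9] sum 44, len 8
add 9: [3, 7, 4, 6, 9, 9] sum 38, len 6
add 6: [3, 7, 4, 6, 9, 9, 6] sum 44, len 7
add 2: [7, 4, 6, 9, 9, 6, 2] sum 43, len 7
add 7: [4, 6, 9, 9, 6, 2, 7] sum 43, len 7
Longest length seen: 8.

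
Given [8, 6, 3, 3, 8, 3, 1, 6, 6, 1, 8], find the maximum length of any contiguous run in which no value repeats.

4

[8] len 1
[8, 6] len 2
[8, 6, 3] len 3
[3] len 1
[3, 8] len 2
[8, 3] len 2
[8, 3, 1] len 3
[8, 3, 1, 6] len 4
[6] len 1
[6, 1] len 2
[6, 1, 8] len 3
Longest all-distinct length: 4.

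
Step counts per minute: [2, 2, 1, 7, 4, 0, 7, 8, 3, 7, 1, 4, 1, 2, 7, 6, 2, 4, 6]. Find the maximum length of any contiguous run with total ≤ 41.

→ 2: sum 2, len 1
→ 2: sum 4, len 2
→ 1: sum 5, len 3
→ 7: sum 12, len 4
→ 4: sum 16, len 5
→ 0: sum 16, len 6
→ 7: sum 23, len 7
→ 8: sum 31, len 8
→ 3: sum 34, len 9
→ 7: sum 41, len 10
→ 1 (dropped 2): sum 40, len 10
→ 4 (dropped 2, 1): sum 41, len 9
→ 1 (dropped 7): sum 35, len 9
→ 2: sum 37, len 10
→ 7 (dropped 4): sum 40, len 10
→ 6 (dropped 0, 7): sum 39, len 9
→ 2: sum 41, len 10
→ 4 (dropped 8): sum 37, len 10
→ 6 (dropped 3): sum 40, len 10
Longest length seen: 10.

10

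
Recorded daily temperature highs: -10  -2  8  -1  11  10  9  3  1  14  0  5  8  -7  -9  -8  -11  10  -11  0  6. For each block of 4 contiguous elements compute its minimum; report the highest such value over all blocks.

-10 -2 8 -1 → min -10
-2 8 -1 11 → min -2
8 -1 11 10 → min -1
-1 11 10 9 → min -1
11 10 9 3 → min 3
10 9 3 1 → min 1
9 3 1 14 → min 1
3 1 14 0 → min 0
1 14 0 5 → min 0
14 0 5 8 → min 0
0 5 8 -7 → min -7
5 8 -7 -9 → min -9
8 -7 -9 -8 → min -9
-7 -9 -8 -11 → min -11
-9 -8 -11 10 → min -11
-8 -11 10 -11 → min -11
-11 10 -11 0 → min -11
10 -11 0 6 → min -11
Highest of these is 3.

3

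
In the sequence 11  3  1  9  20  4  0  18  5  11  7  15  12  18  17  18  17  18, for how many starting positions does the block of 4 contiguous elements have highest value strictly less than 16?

3

[11, 3, 1, 9] → max 11  < 16 ✓
[3, 1, 9, 20] → max 20
[1, 9, 20, 4] → max 20
[9, 20, 4, 0] → max 20
[20, 4, 0, 18] → max 20
[4, 0, 18, 5] → max 18
[0, 18, 5, 11] → max 18
[18, 5, 11, 7] → max 18
[5, 11, 7, 15] → max 15  < 16 ✓
[11, 7, 15, 12] → max 15  < 16 ✓
[7, 15, 12, 18] → max 18
[15, 12, 18, 17] → max 18
[12, 18, 17, 18] → max 18
[18, 17, 18, 17] → max 18
[17, 18, 17, 18] → max 18
3 windows satisfy the condition.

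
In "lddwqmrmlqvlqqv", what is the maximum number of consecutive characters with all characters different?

add l: [l] len 1
add d: [l, d] len 2
add d (repeat d, move left end past it): [d] len 1
add w: [d, w] len 2
add q: [d, w, q] len 3
add m: [d, w, q, m] len 4
add r: [d, w, q, m, r] len 5
add m (repeat m, move left end past it): [r, m] len 2
add l: [r, m, l] len 3
add q: [r, m, l, q] len 4
add v: [r, m, l, q, v] len 5
add l (repeat l, move left end past it): [q, v, l] len 3
add q (repeat q, move left end past it): [v, l, q] len 3
add q (repeat q, move left end past it): [q] len 1
add v: [q, v] len 2
Longest all-distinct length: 5.

5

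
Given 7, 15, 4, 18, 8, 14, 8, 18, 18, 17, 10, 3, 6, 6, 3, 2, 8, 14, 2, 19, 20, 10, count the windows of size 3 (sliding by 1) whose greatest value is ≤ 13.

5

(7, 15, 4) → max 15
(15, 4, 18) → max 18
(4, 18, 8) → max 18
(18, 8, 14) → max 18
(8, 14, 8) → max 14
(14, 8, 18) → max 18
(8, 18, 18) → max 18
(18, 18, 17) → max 18
(18, 17, 10) → max 18
(17, 10, 3) → max 17
(10, 3, 6) → max 10  ≤ 13 ✓
(3, 6, 6) → max 6  ≤ 13 ✓
(6, 6, 3) → max 6  ≤ 13 ✓
(6, 3, 2) → max 6  ≤ 13 ✓
(3, 2, 8) → max 8  ≤ 13 ✓
(2, 8, 14) → max 14
(8, 14, 2) → max 14
(14, 2, 19) → max 19
(2, 19, 20) → max 20
(19, 20, 10) → max 20
5 windows satisfy the condition.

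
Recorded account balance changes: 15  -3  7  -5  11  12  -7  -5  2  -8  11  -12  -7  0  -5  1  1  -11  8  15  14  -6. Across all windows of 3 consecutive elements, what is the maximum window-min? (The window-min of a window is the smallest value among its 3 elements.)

Each size-3 window and its min:
15 -3 7 → min -3
-3 7 -5 → min -5
7 -5 11 → min -5
-5 11 12 → min -5
11 12 -7 → min -7
12 -7 -5 → min -7
-7 -5 2 → min -7
-5 2 -8 → min -8
2 -8 11 → min -8
-8 11 -12 → min -12
11 -12 -7 → min -12
-12 -7 0 → min -12
-7 0 -5 → min -7
0 -5 1 → min -5
-5 1 1 → min -5
1 1 -11 → min -11
1 -11 8 → min -11
-11 8 15 → min -11
8 15 14 → min 8
15 14 -6 → min -6
Maximum of these is 8.

8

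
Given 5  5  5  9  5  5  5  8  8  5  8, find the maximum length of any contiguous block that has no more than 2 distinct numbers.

7

[5] 1 distinct, len 1
[5, 5] 1 distinct, len 2
[5, 5, 5] 1 distinct, len 3
[5, 5, 5, 9] 2 distinct, len 4
[5, 5, 5, 9, 5] 2 distinct, len 5
[5, 5, 5, 9, 5, 5] 2 distinct, len 6
[5, 5, 5, 9, 5, 5, 5] 2 distinct, len 7
[5, 5, 5, 8] 2 distinct, len 4
[5, 5, 5, 8, 8] 2 distinct, len 5
[5, 5, 5, 8, 8, 5] 2 distinct, len 6
[5, 5, 5, 8, 8, 5, 8] 2 distinct, len 7
Longest length with ≤2 distinct: 7.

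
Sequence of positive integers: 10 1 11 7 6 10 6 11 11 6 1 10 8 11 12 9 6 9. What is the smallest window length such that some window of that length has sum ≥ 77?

Extend right; whenever the sum reaches 77, record the length and shrink from the left:
add 10: running sum 10 < 77
add 1: running sum 11 < 77
add 11: running sum 22 < 77
add 7: running sum 29 < 77
add 6: running sum 35 < 77
add 10: running sum 45 < 77
add 6: running sum 51 < 77
add 11: running sum 62 < 77
add 11: running sum 73 < 77
end 9: [10, 1, 11, 7, 6, 10, 6, 11, 11, 6] sum 79, len 10
end 10: [10, 1, 11, 7, 6, 10, 6, 11, 11, 6, 1] sum 80, len 11
end 11: [11, 7, 6, 10, 6, 11, 11, 6, 1, 10] sum 79, len 10
end 12: [11, 7, 6, 10, 6, 11, 11, 6, 1, 10, 8] sum 87, len 11
end 13: [6, 10, 6, 11, 11, 6, 1, 10, 8, 11] sum 80, len 10
end 14: [10, 6, 11, 11, 6, 1, 10, 8, 11, 12] sum 86, len 10
end 15: [11, 11, 6, 1, 10, 8, 11, 12, 9] sum 79, len 9
end 16: [11, 11, 6, 1, 10, 8, 11, 12, 9, 6] sum 85, len 10
end 17: [11, 6, 1, 10, 8, 11, 12, 9, 6, 9] sum 83, len 10
Shortest qualifying length: 9.

9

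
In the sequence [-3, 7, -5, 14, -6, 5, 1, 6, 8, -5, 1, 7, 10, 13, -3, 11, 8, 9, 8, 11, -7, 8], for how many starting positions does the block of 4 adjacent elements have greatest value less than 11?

6

[-3, 7, -5, 14] → max 14
[7, -5, 14, -6] → max 14
[-5, 14, -6, 5] → max 14
[14, -6, 5, 1] → max 14
[-6, 5, 1, 6] → max 6  < 11 ✓
[5, 1, 6, 8] → max 8  < 11 ✓
[1, 6, 8, -5] → max 8  < 11 ✓
[6, 8, -5, 1] → max 8  < 11 ✓
[8, -5, 1, 7] → max 8  < 11 ✓
[-5, 1, 7, 10] → max 10  < 11 ✓
[1, 7, 10, 13] → max 13
[7, 10, 13, -3] → max 13
[10, 13, -3, 11] → max 13
[13, -3, 11, 8] → max 13
[-3, 11, 8, 9] → max 11
[11, 8, 9, 8] → max 11
[8, 9, 8, 11] → max 11
[9, 8, 11, -7] → max 11
[8, 11, -7, 8] → max 11
6 windows satisfy the condition.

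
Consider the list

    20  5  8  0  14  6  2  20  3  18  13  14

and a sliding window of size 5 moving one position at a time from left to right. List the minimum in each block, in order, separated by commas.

(20, 5, 8, 0, 14) → min 0
(5, 8, 0, 14, 6) → min 0
(8, 0, 14, 6, 2) → min 0
(0, 14, 6, 2, 20) → min 0
(14, 6, 2, 20, 3) → min 2
(6, 2, 20, 3, 18) → min 2
(2, 20, 3, 18, 13) → min 2
(20, 3, 18, 13, 14) → min 3

0, 0, 0, 0, 2, 2, 2, 3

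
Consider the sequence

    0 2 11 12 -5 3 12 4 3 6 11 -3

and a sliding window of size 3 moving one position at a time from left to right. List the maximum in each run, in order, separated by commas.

11, 12, 12, 12, 12, 12, 12, 6, 11, 11

0 2 11 → max 11
2 11 12 → max 12
11 12 -5 → max 12
12 -5 3 → max 12
-5 3 12 → max 12
3 12 4 → max 12
12 4 3 → max 12
4 3 6 → max 6
3 6 11 → max 11
6 11 -3 → max 11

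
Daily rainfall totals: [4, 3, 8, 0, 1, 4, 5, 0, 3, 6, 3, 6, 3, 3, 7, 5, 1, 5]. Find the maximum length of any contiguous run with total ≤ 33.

10

Extend to the right; shrink from the left whenever the sum exceeds 33:
[4] sum 4 len 1
[4, 3] sum 7 len 2
[4, 3, 8] sum 15 len 3
[4, 3, 8, 0] sum 15 len 4
[4, 3, 8, 0, 1] sum 16 len 5
[4, 3, 8, 0, 1, 4] sum 20 len 6
[4, 3, 8, 0, 1, 4, 5] sum 25 len 7
[4, 3, 8, 0, 1, 4, 5, 0] sum 25 len 8
[4, 3, 8, 0, 1, 4, 5, 0, 3] sum 28 len 9
[3, 8, 0, 1, 4, 5, 0, 3, 6] sum 30 len 9
[3, 8, 0, 1, 4, 5, 0, 3, 6, 3] sum 33 len 10
[0, 1, 4, 5, 0, 3, 6, 3, 6] sum 28 len 9
[0, 1, 4, 5, 0, 3, 6, 3, 6, 3] sum 31 len 10
[4, 5, 0, 3, 6, 3, 6, 3, 3] sum 33 len 9
[0, 3, 6, 3, 6, 3, 3, 7] sum 31 len 8
[6, 3, 6, 3, 3, 7, 5] sum 33 len 7
[3, 6, 3, 3, 7, 5, 1] sum 28 len 7
[3, 6, 3, 3, 7, 5, 1, 5] sum 33 len 8
Longest length seen: 10.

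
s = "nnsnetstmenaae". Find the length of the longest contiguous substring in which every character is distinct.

6

add n: [n] len 1
add n (repeat n, move left end past it): [n] len 1
add s: [n, s] len 2
add n (repeat n, move left end past it): [s, n] len 2
add e: [s, n, e] len 3
add t: [s, n, e, t] len 4
add s (repeat s, move left end past it): [n, e, t, s] len 4
add t (repeat t, move left end past it): [s, t] len 2
add m: [s, t, m] len 3
add e: [s, t, m, e] len 4
add n: [s, t, m, e, n] len 5
add a: [s, t, m, e, n, a] len 6
add a (repeat a, move left end past it): [a] len 1
add e: [a, e] len 2
Longest all-distinct length: 6.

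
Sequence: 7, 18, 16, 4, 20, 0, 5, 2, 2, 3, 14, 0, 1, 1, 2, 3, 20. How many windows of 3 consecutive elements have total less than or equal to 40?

14

[7, 18, 16] → sum 41
[18, 16, 4] → sum 38  ≤ 40 ✓
[16, 4, 20] → sum 40  ≤ 40 ✓
[4, 20, 0] → sum 24  ≤ 40 ✓
[20, 0, 5] → sum 25  ≤ 40 ✓
[0, 5, 2] → sum 7  ≤ 40 ✓
[5, 2, 2] → sum 9  ≤ 40 ✓
[2, 2, 3] → sum 7  ≤ 40 ✓
[2, 3, 14] → sum 19  ≤ 40 ✓
[3, 14, 0] → sum 17  ≤ 40 ✓
[14, 0, 1] → sum 15  ≤ 40 ✓
[0, 1, 1] → sum 2  ≤ 40 ✓
[1, 1, 2] → sum 4  ≤ 40 ✓
[1, 2, 3] → sum 6  ≤ 40 ✓
[2, 3, 20] → sum 25  ≤ 40 ✓
14 windows satisfy the condition.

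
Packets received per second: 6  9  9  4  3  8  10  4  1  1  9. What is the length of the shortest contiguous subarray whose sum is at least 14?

2

Extend right; whenever the sum reaches 14, record the length and shrink from the left:
add 6: running sum 6 < 14
add 9: shortest ending here [6, 9] sum 15, len 2
add 9: shortest ending here [9, 9] sum 18, len 2
add 4: shortest ending here [9, 9, 4] sum 22, len 3
add 3: shortest ending here [9, 4, 3] sum 16, len 3
add 8: shortest ending here [4, 3, 8] sum 15, len 3
add 10: shortest ending here [8, 10] sum 18, len 2
add 4: shortest ending here [10, 4] sum 14, len 2
add 1: shortest ending here [10, 4, 1] sum 15, len 3
add 1: shortest ending here [10, 4, 1, 1] sum 16, len 4
add 9: shortest ending here [4, 1, 1, 9] sum 15, len 4
Shortest qualifying length: 2.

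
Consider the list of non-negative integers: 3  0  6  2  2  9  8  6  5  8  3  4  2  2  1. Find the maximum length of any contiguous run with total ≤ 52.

→ 3: sum 3, len 1
→ 0: sum 3, len 2
→ 6: sum 9, len 3
→ 2: sum 11, len 4
→ 2: sum 13, len 5
→ 9: sum 22, len 6
→ 8: sum 30, len 7
→ 6: sum 36, len 8
→ 5: sum 41, len 9
→ 8: sum 49, len 10
→ 3: sum 52, len 11
→ 4 (dropped 3, 0, 6): sum 47, len 9
→ 2: sum 49, len 10
→ 2: sum 51, len 11
→ 1: sum 52, len 12
Longest length seen: 12.

12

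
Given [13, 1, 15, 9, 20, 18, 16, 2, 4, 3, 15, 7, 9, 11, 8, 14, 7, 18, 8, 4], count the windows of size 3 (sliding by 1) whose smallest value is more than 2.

13

13 1 15 → min 1
1 15 9 → min 1
15 9 20 → min 9  > 2 ✓
9 20 18 → min 9  > 2 ✓
20 18 16 → min 16  > 2 ✓
18 16 2 → min 2
16 2 4 → min 2
2 4 3 → min 2
4 3 15 → min 3  > 2 ✓
3 15 7 → min 3  > 2 ✓
15 7 9 → min 7  > 2 ✓
7 9 11 → min 7  > 2 ✓
9 11 8 → min 8  > 2 ✓
11 8 14 → min 8  > 2 ✓
8 14 7 → min 7  > 2 ✓
14 7 18 → min 7  > 2 ✓
7 18 8 → min 7  > 2 ✓
18 8 4 → min 4  > 2 ✓
13 windows satisfy the condition.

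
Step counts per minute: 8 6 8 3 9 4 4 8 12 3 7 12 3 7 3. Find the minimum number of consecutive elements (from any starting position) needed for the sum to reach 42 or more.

5

add 8: running sum 8 < 42
add 6: running sum 14 < 42
add 8: running sum 22 < 42
add 3: running sum 25 < 42
add 9: running sum 34 < 42
add 4: running sum 38 < 42
end 6: [8, 6, 8, 3, 9, 4, 4] sum 42, len 7
end 7: [6, 8, 3, 9, 4, 4, 8] sum 42, len 7
end 8: [8, 3, 9, 4, 4, 8, 12] sum 48, len 7
end 9: [3, 9, 4, 4, 8, 12, 3] sum 43, len 7
end 10: [9, 4, 4, 8, 12, 3, 7] sum 47, len 7
end 11: [8, 12, 3, 7, 12] sum 42, len 5
end 12: [8, 12, 3, 7, 12, 3] sum 45, len 6
end 13: [12, 3, 7, 12, 3, 7] sum 44, len 6
end 14: [12, 3, 7, 12, 3, 7, 3] sum 47, len 7
Shortest qualifying length: 5.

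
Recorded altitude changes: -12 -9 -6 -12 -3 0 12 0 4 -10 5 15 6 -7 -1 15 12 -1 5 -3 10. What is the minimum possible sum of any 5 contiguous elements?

-42

[-12, -9, -6, -12, -3] → sum -42
[-9, -6, -12, -3, 0] → sum -30
[-6, -12, -3, 0, 12] → sum -9
[-12, -3, 0, 12, 0] → sum -3
[-3, 0, 12, 0, 4] → sum 13
[0, 12, 0, 4, -10] → sum 6
[12, 0, 4, -10, 5] → sum 11
[0, 4, -10, 5, 15] → sum 14
[4, -10, 5, 15, 6] → sum 20
[-10, 5, 15, 6, -7] → sum 9
[5, 15, 6, -7, -1] → sum 18
[15, 6, -7, -1, 15] → sum 28
[6, -7, -1, 15, 12] → sum 25
[-7, -1, 15, 12, -1] → sum 18
[-1, 15, 12, -1, 5] → sum 30
[15, 12, -1, 5, -3] → sum 28
[12, -1, 5, -3, 10] → sum 23
Minimum of these is -42.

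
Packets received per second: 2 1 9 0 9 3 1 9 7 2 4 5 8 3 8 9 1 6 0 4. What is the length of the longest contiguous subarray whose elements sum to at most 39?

8

Extend to the right; shrink from the left whenever the sum exceeds 39:
add 2: [2] sum 2, len 1
add 1: [2, 1] sum 3, len 2
add 9: [2, 1, 9] sum 12, len 3
add 0: [2, 1, 9, 0] sum 12, len 4
add 9: [2, 1, 9, 0, 9] sum 21, len 5
add 3: [2, 1, 9, 0, 9, 3] sum 24, len 6
add 1: [2, 1, 9, 0, 9, 3, 1] sum 25, len 7
add 9: [2, 1, 9, 0, 9, 3, 1, 9] sum 34, len 8
add 7: [1, 9, 0, 9, 3, 1, 9, 7] sum 39, len 8
add 2: [0, 9, 3, 1, 9, 7, 2] sum 31, len 7
add 4: [0, 9, 3, 1, 9, 7, 2, 4] sum 35, len 8
add 5: [3, 1, 9, 7, 2, 4, 5] sum 31, len 7
add 8: [3, 1, 9, 7, 2, 4, 5, 8] sum 39, len 8
add 3: [1, 9, 7, 2, 4, 5, 8, 3] sum 39, len 8
add 8: [7, 2, 4, 5, 8, 3, 8] sum 37, len 7
add 9: [2, 4, 5, 8, 3, 8, 9] sum 39, len 7
add 1: [4, 5, 8, 3, 8, 9, 1] sum 38, len 7
add 6: [8, 3, 8, 9, 1, 6] sum 35, len 6
add 0: [8, 3, 8, 9, 1, 6, 0] sum 35, len 7
add 4: [8, 3, 8, 9, 1, 6, 0, 4] sum 39, len 8
Longest length seen: 8.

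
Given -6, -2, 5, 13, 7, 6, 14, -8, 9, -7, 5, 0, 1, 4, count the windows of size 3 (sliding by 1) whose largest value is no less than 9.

-6 -2 5 → max 5
-2 5 13 → max 13  ≥ 9 ✓
5 13 7 → max 13  ≥ 9 ✓
13 7 6 → max 13  ≥ 9 ✓
7 6 14 → max 14  ≥ 9 ✓
6 14 -8 → max 14  ≥ 9 ✓
14 -8 9 → max 14  ≥ 9 ✓
-8 9 -7 → max 9  ≥ 9 ✓
9 -7 5 → max 9  ≥ 9 ✓
-7 5 0 → max 5
5 0 1 → max 5
0 1 4 → max 4
8 windows satisfy the condition.

8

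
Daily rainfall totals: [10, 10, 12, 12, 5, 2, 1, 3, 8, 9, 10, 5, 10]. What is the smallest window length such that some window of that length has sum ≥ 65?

10

Extend right; whenever the sum reaches 65, record the length and shrink from the left:
add 10: running sum 10 < 65
add 10: running sum 20 < 65
add 12: running sum 32 < 65
add 12: running sum 44 < 65
add 5: running sum 49 < 65
add 2: running sum 51 < 65
add 1: running sum 52 < 65
add 3: running sum 55 < 65
add 8: running sum 63 < 65
add 9: shortest ending here [10, 10, 12, 12, 5, 2, 1, 3, 8, 9] sum 72, len 10
add 10: shortest ending here [10, 12, 12, 5, 2, 1, 3, 8, 9, 10] sum 72, len 10
add 5: shortest ending here [12, 12, 5, 2, 1, 3, 8, 9, 10, 5] sum 67, len 10
add 10: shortest ending here [12, 5, 2, 1, 3, 8, 9, 10, 5, 10] sum 65, len 10
Shortest qualifying length: 10.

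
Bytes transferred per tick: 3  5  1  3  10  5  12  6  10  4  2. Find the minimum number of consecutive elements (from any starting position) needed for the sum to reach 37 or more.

5

add 3: running sum 3 < 37
add 5: running sum 8 < 37
add 1: running sum 9 < 37
add 3: running sum 12 < 37
add 10: running sum 22 < 37
add 5: running sum 27 < 37
end 6: [3, 5, 1, 3, 10, 5, 12] sum 39, len 7
end 7: [1, 3, 10, 5, 12, 6] sum 37, len 6
end 8: [10, 5, 12, 6, 10] sum 43, len 5
end 9: [5, 12, 6, 10, 4] sum 37, len 5
end 10: [5, 12, 6, 10, 4, 2] sum 39, len 6
Shortest qualifying length: 5.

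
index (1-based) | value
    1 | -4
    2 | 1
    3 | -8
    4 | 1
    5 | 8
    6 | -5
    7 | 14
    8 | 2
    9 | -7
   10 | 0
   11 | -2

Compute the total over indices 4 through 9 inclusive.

Elements at indices 4..9: 1, 8, -5, 14, 2, -7
sum(1, 8, -5, 14, 2, -7) = 13

13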